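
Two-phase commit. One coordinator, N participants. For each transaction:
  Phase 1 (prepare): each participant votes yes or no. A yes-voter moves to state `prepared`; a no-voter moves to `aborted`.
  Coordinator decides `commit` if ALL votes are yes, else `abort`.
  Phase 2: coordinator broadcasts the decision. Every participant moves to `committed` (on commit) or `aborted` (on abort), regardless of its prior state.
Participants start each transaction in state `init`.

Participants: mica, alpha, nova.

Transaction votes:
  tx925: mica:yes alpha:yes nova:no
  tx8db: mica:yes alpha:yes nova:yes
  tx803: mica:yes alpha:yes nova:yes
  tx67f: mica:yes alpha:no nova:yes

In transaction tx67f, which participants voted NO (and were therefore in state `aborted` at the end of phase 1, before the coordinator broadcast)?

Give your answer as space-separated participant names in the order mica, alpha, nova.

Answer: alpha

Derivation:
Txn tx67f phase 1: mica yes -> prepared; alpha no -> aborted; nova yes -> prepared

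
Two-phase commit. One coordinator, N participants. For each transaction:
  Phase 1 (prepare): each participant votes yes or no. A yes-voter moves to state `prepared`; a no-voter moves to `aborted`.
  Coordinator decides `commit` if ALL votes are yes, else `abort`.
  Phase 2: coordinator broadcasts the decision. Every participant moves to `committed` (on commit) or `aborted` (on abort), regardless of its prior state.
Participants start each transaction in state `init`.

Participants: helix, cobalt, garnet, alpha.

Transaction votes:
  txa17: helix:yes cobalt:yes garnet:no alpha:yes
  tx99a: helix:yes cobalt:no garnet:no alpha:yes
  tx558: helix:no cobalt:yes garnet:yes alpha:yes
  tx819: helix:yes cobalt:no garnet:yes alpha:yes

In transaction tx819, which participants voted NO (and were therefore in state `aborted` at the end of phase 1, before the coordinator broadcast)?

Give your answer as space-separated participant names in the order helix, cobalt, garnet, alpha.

Txn tx819 phase 1: helix yes -> prepared; cobalt no -> aborted; garnet yes -> prepared; alpha yes -> prepared

Answer: cobalt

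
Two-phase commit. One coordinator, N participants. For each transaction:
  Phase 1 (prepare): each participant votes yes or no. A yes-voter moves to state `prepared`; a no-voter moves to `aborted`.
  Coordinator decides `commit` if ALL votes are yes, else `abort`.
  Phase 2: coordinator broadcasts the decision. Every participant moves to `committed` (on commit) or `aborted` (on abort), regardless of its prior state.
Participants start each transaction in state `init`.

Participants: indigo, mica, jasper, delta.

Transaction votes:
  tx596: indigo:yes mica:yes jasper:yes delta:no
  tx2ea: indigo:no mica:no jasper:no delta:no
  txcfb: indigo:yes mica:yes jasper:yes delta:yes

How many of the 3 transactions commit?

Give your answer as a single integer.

Answer: 1

Derivation:
tx596: no from delta -> abort (commits=0)
tx2ea: no from indigo, mica, jasper, delta -> abort (commits=0)
txcfb: all yes -> commit (commits=1)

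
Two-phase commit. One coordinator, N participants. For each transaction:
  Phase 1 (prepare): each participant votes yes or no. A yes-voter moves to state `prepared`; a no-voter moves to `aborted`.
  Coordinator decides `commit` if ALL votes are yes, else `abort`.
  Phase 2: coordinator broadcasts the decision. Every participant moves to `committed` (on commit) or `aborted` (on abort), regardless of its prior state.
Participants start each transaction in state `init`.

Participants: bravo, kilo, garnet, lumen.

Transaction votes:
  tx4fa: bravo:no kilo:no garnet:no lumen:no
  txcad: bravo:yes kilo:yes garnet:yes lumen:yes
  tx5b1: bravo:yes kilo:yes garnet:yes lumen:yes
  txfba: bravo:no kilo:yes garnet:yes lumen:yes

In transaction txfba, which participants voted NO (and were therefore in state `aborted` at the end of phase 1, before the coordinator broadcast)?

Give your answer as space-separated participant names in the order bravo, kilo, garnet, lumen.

Txn txfba phase 1: bravo no -> aborted; kilo yes -> prepared; garnet yes -> prepared; lumen yes -> prepared

Answer: bravo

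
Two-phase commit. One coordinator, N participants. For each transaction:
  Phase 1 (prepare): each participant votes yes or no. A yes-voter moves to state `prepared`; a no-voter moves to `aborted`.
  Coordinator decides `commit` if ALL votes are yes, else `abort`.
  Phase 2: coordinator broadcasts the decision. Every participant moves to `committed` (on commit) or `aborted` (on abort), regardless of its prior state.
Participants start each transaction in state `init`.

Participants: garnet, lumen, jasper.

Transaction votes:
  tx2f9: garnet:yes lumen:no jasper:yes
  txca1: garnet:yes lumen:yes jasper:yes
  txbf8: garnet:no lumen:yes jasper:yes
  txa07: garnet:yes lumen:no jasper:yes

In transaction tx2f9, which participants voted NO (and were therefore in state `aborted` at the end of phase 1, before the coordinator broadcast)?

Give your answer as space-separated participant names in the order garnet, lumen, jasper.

Txn tx2f9 phase 1: garnet yes -> prepared; lumen no -> aborted; jasper yes -> prepared

Answer: lumen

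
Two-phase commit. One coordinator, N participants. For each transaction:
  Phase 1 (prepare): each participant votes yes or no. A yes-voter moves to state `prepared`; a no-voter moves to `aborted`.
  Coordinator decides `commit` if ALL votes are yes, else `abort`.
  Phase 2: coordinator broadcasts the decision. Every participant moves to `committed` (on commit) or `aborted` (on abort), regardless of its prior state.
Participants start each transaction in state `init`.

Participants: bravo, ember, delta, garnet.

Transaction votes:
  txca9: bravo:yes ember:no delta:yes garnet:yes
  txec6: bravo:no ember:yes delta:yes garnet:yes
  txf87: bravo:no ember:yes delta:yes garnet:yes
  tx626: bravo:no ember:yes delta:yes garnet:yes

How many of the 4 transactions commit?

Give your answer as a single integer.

txca9: no from ember -> abort (commits=0)
txec6: no from bravo -> abort (commits=0)
txf87: no from bravo -> abort (commits=0)
tx626: no from bravo -> abort (commits=0)

Answer: 0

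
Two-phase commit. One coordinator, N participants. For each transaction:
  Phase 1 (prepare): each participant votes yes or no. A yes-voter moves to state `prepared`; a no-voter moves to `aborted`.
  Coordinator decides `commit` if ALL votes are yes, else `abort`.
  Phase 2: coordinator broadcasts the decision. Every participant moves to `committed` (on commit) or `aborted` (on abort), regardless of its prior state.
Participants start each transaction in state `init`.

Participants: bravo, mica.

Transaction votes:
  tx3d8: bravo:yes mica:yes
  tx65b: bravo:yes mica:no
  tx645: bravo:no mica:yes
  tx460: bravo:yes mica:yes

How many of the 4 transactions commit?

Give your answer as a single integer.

tx3d8: all yes -> commit (commits=1)
tx65b: no from mica -> abort (commits=1)
tx645: no from bravo -> abort (commits=1)
tx460: all yes -> commit (commits=2)

Answer: 2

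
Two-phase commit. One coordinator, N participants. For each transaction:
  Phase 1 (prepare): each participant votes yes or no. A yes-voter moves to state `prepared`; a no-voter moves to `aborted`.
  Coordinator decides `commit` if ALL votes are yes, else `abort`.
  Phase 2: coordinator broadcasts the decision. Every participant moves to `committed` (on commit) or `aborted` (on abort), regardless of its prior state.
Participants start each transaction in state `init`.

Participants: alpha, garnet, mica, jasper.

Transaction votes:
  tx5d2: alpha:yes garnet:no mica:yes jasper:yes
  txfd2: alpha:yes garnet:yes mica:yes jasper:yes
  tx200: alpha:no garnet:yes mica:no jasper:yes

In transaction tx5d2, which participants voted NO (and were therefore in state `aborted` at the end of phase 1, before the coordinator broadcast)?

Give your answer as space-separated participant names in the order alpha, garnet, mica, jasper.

Txn tx5d2 phase 1: alpha yes -> prepared; garnet no -> aborted; mica yes -> prepared; jasper yes -> prepared

Answer: garnet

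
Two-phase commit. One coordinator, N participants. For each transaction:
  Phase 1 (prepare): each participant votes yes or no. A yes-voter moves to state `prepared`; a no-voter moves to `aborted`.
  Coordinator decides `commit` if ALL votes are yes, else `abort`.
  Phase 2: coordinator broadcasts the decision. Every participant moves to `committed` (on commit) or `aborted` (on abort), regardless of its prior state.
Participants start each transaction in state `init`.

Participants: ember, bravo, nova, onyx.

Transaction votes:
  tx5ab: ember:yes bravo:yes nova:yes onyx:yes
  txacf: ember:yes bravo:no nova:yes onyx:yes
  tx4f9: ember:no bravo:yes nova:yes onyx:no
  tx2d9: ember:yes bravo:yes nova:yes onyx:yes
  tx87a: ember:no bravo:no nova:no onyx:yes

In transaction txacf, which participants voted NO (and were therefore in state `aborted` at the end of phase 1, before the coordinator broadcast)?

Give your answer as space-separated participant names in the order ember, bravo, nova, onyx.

Answer: bravo

Derivation:
Txn txacf phase 1: ember yes -> prepared; bravo no -> aborted; nova yes -> prepared; onyx yes -> prepared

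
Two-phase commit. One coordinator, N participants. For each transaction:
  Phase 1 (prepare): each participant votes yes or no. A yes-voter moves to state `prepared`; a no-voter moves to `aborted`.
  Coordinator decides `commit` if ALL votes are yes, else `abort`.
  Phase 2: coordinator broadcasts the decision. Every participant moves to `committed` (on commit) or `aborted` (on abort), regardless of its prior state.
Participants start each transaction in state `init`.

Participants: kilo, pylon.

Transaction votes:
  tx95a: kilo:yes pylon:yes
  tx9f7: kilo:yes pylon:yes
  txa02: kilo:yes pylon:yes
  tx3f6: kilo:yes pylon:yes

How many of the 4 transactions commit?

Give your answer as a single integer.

Answer: 4

Derivation:
tx95a: all yes -> commit (commits=1)
tx9f7: all yes -> commit (commits=2)
txa02: all yes -> commit (commits=3)
tx3f6: all yes -> commit (commits=4)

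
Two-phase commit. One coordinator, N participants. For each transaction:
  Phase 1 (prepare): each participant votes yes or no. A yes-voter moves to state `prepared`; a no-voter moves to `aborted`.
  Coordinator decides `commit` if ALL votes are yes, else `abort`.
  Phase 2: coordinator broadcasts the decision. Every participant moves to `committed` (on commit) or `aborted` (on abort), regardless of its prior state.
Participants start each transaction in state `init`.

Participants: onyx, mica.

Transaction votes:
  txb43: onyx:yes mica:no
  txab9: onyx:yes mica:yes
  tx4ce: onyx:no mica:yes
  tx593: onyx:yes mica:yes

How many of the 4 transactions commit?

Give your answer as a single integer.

txb43: no from mica -> abort (commits=0)
txab9: all yes -> commit (commits=1)
tx4ce: no from onyx -> abort (commits=1)
tx593: all yes -> commit (commits=2)

Answer: 2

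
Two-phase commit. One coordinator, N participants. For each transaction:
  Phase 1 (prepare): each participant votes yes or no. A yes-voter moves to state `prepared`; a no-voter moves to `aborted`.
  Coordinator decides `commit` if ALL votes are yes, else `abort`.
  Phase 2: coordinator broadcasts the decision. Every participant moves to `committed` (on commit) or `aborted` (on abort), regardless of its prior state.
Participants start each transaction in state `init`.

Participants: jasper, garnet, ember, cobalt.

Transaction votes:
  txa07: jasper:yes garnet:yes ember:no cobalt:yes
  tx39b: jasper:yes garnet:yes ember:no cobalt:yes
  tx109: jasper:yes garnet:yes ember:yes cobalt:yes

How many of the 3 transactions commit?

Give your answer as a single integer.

Answer: 1

Derivation:
txa07: no from ember -> abort (commits=0)
tx39b: no from ember -> abort (commits=0)
tx109: all yes -> commit (commits=1)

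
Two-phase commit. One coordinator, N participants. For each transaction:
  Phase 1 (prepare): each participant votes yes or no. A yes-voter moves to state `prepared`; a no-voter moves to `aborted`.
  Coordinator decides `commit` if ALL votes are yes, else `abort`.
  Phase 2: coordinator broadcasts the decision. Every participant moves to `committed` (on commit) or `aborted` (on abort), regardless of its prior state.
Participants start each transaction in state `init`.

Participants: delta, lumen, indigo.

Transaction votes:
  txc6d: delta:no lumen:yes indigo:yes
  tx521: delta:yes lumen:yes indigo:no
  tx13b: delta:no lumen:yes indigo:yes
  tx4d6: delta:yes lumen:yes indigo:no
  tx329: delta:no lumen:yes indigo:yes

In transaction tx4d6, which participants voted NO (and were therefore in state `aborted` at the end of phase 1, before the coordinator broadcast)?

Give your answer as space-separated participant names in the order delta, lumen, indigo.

Answer: indigo

Derivation:
Txn tx4d6 phase 1: delta yes -> prepared; lumen yes -> prepared; indigo no -> aborted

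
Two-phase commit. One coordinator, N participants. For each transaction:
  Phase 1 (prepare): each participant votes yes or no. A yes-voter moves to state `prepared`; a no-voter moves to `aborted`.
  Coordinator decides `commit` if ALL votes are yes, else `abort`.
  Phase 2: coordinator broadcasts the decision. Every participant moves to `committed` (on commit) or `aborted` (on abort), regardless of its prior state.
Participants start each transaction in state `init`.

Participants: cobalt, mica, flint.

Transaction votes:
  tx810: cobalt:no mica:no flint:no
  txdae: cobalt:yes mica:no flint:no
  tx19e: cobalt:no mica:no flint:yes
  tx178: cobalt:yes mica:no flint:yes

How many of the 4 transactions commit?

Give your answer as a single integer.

tx810: no from cobalt, mica, flint -> abort (commits=0)
txdae: no from mica, flint -> abort (commits=0)
tx19e: no from cobalt, mica -> abort (commits=0)
tx178: no from mica -> abort (commits=0)

Answer: 0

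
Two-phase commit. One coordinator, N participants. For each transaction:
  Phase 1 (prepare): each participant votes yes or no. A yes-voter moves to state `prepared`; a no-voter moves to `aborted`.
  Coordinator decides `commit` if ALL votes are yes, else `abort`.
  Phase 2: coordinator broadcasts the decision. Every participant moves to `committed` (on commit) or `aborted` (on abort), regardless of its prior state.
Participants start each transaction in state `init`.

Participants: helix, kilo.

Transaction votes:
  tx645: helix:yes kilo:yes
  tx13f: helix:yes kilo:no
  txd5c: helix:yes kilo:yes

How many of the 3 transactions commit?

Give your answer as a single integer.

Answer: 2

Derivation:
tx645: all yes -> commit (commits=1)
tx13f: no from kilo -> abort (commits=1)
txd5c: all yes -> commit (commits=2)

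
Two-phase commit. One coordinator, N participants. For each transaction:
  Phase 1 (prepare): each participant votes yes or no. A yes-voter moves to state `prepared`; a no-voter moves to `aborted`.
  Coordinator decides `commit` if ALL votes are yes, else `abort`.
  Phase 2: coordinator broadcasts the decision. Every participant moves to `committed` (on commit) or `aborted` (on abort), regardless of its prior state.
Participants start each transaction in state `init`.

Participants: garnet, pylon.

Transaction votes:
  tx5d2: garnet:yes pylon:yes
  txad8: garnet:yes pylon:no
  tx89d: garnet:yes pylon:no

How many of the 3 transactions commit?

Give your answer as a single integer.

Answer: 1

Derivation:
tx5d2: all yes -> commit (commits=1)
txad8: no from pylon -> abort (commits=1)
tx89d: no from pylon -> abort (commits=1)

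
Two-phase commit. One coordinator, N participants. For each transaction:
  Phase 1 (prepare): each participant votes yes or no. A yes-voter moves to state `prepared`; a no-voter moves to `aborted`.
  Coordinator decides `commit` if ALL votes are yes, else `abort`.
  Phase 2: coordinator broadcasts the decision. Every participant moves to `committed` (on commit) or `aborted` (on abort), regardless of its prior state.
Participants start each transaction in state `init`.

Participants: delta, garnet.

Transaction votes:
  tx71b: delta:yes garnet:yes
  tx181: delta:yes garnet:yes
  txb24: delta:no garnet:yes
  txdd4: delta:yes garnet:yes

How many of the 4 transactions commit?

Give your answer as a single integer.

Answer: 3

Derivation:
tx71b: all yes -> commit (commits=1)
tx181: all yes -> commit (commits=2)
txb24: no from delta -> abort (commits=2)
txdd4: all yes -> commit (commits=3)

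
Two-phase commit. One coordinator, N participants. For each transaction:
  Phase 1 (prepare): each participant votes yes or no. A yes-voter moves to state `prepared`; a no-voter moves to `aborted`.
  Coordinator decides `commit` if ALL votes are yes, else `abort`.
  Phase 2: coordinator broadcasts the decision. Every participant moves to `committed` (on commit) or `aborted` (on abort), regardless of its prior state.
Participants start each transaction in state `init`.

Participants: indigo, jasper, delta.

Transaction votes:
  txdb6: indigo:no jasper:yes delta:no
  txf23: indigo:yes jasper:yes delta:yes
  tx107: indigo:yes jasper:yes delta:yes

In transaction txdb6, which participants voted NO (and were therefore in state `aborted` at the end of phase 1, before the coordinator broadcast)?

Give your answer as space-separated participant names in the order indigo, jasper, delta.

Txn txdb6 phase 1: indigo no -> aborted; jasper yes -> prepared; delta no -> aborted

Answer: indigo delta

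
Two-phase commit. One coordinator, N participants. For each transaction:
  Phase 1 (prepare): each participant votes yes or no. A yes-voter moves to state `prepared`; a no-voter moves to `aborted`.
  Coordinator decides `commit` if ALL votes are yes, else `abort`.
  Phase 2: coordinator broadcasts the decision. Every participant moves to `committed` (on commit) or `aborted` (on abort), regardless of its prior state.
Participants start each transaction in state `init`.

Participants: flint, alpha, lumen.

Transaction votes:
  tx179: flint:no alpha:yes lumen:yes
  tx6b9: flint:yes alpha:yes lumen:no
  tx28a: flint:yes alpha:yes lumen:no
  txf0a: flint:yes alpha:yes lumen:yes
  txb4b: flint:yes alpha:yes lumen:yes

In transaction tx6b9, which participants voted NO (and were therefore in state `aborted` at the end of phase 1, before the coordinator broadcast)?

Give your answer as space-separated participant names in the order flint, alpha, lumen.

Txn tx6b9 phase 1: flint yes -> prepared; alpha yes -> prepared; lumen no -> aborted

Answer: lumen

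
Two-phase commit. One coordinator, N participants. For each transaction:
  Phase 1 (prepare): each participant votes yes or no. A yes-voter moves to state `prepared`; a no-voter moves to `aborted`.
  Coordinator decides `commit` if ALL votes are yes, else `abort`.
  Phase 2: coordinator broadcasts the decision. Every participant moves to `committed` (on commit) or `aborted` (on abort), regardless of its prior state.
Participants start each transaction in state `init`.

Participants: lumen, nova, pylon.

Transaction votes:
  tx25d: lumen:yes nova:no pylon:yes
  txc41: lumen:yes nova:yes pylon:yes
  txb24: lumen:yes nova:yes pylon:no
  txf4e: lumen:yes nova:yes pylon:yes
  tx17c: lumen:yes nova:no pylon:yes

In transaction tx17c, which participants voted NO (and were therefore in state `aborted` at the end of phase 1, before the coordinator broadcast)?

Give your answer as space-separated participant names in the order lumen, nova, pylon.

Txn tx17c phase 1: lumen yes -> prepared; nova no -> aborted; pylon yes -> prepared

Answer: nova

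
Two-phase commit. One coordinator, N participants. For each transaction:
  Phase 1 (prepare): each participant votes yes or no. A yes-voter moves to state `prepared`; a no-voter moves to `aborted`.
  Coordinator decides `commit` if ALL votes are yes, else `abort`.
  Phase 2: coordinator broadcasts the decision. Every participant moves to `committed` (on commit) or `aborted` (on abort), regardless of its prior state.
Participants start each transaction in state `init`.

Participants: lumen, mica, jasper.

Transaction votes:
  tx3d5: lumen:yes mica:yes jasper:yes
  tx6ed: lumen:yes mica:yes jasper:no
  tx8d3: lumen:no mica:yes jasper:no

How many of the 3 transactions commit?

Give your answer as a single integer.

tx3d5: all yes -> commit (commits=1)
tx6ed: no from jasper -> abort (commits=1)
tx8d3: no from lumen, jasper -> abort (commits=1)

Answer: 1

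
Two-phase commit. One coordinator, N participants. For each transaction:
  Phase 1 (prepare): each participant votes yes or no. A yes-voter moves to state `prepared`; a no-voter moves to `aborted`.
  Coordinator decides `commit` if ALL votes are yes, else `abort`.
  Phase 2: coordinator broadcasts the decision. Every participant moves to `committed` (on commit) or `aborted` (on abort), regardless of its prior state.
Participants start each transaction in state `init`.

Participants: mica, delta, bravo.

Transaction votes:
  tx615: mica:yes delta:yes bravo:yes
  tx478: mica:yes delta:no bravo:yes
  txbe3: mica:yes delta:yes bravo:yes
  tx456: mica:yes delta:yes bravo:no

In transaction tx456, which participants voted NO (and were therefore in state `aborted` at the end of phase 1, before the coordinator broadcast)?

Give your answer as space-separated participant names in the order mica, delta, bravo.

Txn tx456 phase 1: mica yes -> prepared; delta yes -> prepared; bravo no -> aborted

Answer: bravo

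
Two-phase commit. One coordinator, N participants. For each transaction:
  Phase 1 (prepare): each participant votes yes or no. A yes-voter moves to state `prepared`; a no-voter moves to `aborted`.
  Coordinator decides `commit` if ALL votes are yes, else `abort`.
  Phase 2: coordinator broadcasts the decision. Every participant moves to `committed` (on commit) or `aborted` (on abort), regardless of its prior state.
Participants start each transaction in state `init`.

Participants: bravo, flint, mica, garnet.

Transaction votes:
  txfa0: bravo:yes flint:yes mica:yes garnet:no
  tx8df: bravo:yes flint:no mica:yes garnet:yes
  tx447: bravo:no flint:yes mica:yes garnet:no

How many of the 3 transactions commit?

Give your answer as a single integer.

Answer: 0

Derivation:
txfa0: no from garnet -> abort (commits=0)
tx8df: no from flint -> abort (commits=0)
tx447: no from bravo, garnet -> abort (commits=0)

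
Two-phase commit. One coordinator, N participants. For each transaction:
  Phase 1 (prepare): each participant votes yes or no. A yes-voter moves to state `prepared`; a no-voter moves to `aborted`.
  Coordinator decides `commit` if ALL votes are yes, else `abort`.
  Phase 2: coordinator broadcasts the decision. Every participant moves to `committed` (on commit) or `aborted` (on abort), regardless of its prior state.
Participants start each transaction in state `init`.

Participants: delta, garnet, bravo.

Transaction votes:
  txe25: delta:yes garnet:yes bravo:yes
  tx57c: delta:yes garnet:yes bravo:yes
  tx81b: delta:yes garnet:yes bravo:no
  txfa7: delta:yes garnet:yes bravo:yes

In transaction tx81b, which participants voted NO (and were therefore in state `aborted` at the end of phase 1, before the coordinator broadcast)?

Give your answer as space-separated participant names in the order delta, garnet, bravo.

Answer: bravo

Derivation:
Txn tx81b phase 1: delta yes -> prepared; garnet yes -> prepared; bravo no -> aborted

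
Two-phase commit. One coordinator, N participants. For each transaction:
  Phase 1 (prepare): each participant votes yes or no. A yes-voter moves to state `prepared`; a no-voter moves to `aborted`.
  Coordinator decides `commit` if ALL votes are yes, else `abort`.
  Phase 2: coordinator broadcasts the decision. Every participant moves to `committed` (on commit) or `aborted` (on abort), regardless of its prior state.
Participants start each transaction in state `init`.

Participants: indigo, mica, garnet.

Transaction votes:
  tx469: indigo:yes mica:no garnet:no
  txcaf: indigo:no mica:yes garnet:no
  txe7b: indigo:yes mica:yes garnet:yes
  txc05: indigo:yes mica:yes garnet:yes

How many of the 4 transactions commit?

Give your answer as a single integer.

tx469: no from mica, garnet -> abort (commits=0)
txcaf: no from indigo, garnet -> abort (commits=0)
txe7b: all yes -> commit (commits=1)
txc05: all yes -> commit (commits=2)

Answer: 2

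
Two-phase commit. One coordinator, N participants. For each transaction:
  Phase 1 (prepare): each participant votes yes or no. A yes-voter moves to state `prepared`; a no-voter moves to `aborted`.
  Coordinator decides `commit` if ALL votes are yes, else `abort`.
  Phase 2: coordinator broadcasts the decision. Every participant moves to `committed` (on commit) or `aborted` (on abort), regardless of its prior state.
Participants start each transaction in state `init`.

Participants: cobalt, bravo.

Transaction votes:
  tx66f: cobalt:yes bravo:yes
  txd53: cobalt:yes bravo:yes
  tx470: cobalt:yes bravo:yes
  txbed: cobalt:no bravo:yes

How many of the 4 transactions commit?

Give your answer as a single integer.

Answer: 3

Derivation:
tx66f: all yes -> commit (commits=1)
txd53: all yes -> commit (commits=2)
tx470: all yes -> commit (commits=3)
txbed: no from cobalt -> abort (commits=3)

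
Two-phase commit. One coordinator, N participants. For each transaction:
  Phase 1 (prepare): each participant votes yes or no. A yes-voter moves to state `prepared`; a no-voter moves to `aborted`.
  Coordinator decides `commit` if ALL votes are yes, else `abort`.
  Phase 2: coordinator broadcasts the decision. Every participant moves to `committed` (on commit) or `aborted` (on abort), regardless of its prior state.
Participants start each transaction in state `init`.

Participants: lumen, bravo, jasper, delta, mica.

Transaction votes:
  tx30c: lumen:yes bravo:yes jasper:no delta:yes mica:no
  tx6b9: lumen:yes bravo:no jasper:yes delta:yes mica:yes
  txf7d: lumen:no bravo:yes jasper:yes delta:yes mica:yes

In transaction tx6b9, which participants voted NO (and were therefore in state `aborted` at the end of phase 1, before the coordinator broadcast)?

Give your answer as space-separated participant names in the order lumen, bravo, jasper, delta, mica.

Txn tx6b9 phase 1: lumen yes -> prepared; bravo no -> aborted; jasper yes -> prepared; delta yes -> prepared; mica yes -> prepared

Answer: bravo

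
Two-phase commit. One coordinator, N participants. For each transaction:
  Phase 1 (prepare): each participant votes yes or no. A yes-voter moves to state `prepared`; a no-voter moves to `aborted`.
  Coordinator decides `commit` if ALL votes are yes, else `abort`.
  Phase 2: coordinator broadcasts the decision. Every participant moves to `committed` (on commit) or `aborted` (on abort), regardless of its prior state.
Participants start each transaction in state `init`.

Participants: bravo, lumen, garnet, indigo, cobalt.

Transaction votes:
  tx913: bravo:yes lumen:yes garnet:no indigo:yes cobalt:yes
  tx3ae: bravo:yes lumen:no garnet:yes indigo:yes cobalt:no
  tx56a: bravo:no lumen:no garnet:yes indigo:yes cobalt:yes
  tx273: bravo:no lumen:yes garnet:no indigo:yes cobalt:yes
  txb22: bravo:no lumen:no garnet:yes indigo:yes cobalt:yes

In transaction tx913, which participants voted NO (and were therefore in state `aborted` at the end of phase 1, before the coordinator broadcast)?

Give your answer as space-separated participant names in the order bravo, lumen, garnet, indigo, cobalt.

Answer: garnet

Derivation:
Txn tx913 phase 1: bravo yes -> prepared; lumen yes -> prepared; garnet no -> aborted; indigo yes -> prepared; cobalt yes -> prepared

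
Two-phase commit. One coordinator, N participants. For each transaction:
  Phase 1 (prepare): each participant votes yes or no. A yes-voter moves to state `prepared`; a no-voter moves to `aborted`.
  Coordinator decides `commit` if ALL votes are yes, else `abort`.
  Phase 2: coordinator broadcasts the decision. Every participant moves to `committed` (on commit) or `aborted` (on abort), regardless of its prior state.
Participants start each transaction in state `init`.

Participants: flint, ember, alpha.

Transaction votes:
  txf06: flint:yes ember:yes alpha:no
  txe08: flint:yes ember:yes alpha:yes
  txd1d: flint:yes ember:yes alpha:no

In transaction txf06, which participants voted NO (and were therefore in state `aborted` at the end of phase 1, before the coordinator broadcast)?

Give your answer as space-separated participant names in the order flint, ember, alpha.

Txn txf06 phase 1: flint yes -> prepared; ember yes -> prepared; alpha no -> aborted

Answer: alpha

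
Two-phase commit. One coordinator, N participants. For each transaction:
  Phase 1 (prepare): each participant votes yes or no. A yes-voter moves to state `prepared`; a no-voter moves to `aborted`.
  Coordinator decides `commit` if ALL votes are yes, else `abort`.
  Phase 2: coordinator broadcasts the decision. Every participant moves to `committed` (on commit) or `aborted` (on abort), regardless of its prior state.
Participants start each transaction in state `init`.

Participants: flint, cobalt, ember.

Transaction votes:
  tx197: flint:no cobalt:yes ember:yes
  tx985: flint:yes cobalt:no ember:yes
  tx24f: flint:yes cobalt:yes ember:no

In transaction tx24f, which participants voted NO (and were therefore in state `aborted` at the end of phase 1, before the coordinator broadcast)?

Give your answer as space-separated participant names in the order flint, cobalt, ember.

Answer: ember

Derivation:
Txn tx24f phase 1: flint yes -> prepared; cobalt yes -> prepared; ember no -> aborted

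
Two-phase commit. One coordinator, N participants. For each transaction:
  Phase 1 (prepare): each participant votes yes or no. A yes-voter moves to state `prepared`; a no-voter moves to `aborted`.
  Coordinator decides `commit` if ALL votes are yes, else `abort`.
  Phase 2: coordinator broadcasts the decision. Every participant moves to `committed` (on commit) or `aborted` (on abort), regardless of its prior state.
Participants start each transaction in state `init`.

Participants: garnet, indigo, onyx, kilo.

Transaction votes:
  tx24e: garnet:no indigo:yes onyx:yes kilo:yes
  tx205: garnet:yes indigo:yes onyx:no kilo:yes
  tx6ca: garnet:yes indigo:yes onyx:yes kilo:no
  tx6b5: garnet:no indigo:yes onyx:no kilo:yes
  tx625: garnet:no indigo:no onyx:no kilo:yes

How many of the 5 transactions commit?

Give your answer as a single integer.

Answer: 0

Derivation:
tx24e: no from garnet -> abort (commits=0)
tx205: no from onyx -> abort (commits=0)
tx6ca: no from kilo -> abort (commits=0)
tx6b5: no from garnet, onyx -> abort (commits=0)
tx625: no from garnet, indigo, onyx -> abort (commits=0)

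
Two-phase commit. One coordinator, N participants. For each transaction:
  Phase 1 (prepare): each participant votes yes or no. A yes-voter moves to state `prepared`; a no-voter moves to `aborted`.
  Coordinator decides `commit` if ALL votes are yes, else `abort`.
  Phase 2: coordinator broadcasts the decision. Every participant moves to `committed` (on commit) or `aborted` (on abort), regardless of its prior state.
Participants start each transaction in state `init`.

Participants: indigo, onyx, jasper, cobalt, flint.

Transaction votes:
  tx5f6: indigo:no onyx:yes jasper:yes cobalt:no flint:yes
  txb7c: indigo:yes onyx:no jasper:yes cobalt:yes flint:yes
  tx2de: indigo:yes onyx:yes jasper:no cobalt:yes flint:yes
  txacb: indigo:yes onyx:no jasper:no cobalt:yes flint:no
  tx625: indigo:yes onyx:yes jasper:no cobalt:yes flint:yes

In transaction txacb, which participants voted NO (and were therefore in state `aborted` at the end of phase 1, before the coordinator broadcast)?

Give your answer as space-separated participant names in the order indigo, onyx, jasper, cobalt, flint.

Answer: onyx jasper flint

Derivation:
Txn txacb phase 1: indigo yes -> prepared; onyx no -> aborted; jasper no -> aborted; cobalt yes -> prepared; flint no -> aborted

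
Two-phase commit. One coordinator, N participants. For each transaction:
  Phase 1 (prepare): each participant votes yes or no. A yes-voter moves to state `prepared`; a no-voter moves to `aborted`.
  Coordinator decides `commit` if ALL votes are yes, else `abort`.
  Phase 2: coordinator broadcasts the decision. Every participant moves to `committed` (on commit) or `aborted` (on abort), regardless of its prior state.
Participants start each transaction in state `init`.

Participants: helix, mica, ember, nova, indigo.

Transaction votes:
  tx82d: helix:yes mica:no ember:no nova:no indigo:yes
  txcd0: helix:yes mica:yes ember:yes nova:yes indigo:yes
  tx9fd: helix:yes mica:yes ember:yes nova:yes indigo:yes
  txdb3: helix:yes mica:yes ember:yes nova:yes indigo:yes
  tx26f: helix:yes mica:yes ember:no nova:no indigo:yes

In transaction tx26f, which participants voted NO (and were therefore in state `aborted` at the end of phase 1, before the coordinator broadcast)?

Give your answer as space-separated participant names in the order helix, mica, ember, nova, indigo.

Txn tx26f phase 1: helix yes -> prepared; mica yes -> prepared; ember no -> aborted; nova no -> aborted; indigo yes -> prepared

Answer: ember nova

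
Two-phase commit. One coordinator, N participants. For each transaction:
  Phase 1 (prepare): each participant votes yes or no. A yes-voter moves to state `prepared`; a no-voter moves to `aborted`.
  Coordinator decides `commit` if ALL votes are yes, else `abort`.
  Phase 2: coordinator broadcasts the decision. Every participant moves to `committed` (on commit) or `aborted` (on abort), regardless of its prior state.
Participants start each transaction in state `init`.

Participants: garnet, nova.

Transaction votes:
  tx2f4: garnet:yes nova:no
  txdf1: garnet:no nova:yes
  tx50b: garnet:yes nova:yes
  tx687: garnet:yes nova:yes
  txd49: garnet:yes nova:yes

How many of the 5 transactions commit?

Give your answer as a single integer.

tx2f4: no from nova -> abort (commits=0)
txdf1: no from garnet -> abort (commits=0)
tx50b: all yes -> commit (commits=1)
tx687: all yes -> commit (commits=2)
txd49: all yes -> commit (commits=3)

Answer: 3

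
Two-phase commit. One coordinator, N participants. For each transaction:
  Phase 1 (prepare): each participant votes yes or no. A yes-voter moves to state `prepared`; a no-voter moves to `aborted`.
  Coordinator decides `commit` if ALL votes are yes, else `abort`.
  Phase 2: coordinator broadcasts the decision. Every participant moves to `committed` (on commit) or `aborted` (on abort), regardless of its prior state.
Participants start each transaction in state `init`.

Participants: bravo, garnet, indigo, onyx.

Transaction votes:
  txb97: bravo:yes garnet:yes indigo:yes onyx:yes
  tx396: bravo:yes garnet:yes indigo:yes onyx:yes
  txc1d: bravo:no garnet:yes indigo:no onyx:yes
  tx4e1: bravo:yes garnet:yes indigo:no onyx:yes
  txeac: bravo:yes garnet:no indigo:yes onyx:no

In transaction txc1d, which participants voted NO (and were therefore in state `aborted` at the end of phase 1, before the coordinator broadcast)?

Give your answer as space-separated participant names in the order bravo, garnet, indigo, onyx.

Txn txc1d phase 1: bravo no -> aborted; garnet yes -> prepared; indigo no -> aborted; onyx yes -> prepared

Answer: bravo indigo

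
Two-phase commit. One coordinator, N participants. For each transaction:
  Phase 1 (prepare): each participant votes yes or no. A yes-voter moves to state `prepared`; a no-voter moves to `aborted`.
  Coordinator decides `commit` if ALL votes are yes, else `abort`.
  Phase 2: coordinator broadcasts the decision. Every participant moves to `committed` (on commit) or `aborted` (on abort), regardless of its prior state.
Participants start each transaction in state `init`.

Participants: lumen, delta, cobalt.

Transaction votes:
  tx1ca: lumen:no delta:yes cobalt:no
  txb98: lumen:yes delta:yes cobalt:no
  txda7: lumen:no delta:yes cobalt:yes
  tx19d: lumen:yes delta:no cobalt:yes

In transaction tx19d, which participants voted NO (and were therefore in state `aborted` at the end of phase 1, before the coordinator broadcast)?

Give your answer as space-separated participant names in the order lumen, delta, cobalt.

Txn tx19d phase 1: lumen yes -> prepared; delta no -> aborted; cobalt yes -> prepared

Answer: delta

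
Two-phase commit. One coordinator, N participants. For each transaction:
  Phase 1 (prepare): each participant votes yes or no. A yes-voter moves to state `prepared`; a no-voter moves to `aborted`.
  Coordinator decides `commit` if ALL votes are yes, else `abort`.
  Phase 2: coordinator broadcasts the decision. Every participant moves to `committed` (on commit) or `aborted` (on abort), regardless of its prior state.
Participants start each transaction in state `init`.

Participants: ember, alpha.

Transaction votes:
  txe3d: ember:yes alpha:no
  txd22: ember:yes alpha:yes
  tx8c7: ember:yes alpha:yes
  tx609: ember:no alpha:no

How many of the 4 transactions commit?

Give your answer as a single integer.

txe3d: no from alpha -> abort (commits=0)
txd22: all yes -> commit (commits=1)
tx8c7: all yes -> commit (commits=2)
tx609: no from ember, alpha -> abort (commits=2)

Answer: 2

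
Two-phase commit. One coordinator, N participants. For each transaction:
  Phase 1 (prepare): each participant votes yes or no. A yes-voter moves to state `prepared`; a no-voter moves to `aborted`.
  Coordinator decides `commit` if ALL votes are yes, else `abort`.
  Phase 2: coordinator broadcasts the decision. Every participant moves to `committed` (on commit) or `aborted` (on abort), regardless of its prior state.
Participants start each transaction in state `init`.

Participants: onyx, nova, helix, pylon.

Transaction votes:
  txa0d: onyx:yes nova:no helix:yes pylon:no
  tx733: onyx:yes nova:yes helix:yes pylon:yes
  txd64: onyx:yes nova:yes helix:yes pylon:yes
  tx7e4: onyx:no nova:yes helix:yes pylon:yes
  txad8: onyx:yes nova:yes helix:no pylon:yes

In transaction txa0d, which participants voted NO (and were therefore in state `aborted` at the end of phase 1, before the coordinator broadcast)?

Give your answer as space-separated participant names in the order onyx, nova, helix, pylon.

Txn txa0d phase 1: onyx yes -> prepared; nova no -> aborted; helix yes -> prepared; pylon no -> aborted

Answer: nova pylon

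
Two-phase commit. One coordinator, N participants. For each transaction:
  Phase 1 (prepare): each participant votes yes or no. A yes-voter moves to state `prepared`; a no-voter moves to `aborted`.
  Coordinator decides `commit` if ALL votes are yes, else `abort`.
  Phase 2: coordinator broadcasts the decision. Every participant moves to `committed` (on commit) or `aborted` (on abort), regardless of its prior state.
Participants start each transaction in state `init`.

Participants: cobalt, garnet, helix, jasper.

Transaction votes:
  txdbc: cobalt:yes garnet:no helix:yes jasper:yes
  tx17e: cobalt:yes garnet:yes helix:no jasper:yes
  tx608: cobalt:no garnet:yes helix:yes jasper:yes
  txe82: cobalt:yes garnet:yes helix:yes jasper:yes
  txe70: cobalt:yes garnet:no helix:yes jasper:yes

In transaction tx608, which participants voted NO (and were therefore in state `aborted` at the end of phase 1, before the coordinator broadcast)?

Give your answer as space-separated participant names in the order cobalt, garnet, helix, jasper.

Answer: cobalt

Derivation:
Txn tx608 phase 1: cobalt no -> aborted; garnet yes -> prepared; helix yes -> prepared; jasper yes -> prepared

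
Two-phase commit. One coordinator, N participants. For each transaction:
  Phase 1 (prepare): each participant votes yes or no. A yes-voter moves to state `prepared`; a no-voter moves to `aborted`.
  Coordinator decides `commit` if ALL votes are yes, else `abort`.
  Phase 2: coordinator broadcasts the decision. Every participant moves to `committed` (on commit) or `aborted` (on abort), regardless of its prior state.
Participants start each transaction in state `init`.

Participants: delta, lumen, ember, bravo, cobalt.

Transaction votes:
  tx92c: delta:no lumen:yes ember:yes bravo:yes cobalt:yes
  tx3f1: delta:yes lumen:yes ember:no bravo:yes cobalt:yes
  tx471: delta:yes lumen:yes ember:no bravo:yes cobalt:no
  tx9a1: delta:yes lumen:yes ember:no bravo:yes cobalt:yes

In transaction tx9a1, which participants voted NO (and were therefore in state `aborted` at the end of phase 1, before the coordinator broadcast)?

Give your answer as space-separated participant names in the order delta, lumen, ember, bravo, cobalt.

Txn tx9a1 phase 1: delta yes -> prepared; lumen yes -> prepared; ember no -> aborted; bravo yes -> prepared; cobalt yes -> prepared

Answer: ember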